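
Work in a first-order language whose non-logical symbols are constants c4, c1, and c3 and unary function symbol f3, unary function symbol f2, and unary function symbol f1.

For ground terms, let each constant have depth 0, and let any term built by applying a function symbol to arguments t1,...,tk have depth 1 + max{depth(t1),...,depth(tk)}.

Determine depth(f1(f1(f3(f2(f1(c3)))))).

5

depth(f1(c3)) = 1 + depth(c3) = 1 + 0 = 1
depth(f2(f1(c3))) = 1 + depth(f1(c3)) = 1 + 1 = 2
depth(f3(f2(f1(c3)))) = 1 + depth(f2(f1(c3))) = 1 + 2 = 3
depth(f1(f3(f2(f1(c3))))) = 1 + depth(f3(f2(f1(c3)))) = 1 + 3 = 4
depth(f1(f1(f3(f2(f1(c3)))))) = 1 + depth(f1(f3(f2(f1(c3))))) = 1 + 4 = 5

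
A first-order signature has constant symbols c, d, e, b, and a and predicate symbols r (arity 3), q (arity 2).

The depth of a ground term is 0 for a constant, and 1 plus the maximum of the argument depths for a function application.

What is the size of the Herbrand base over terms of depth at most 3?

First count ground terms of depth ≤ 3.
With no function symbols every ground term is a constant, so there are exactly 5 ground terms at every depth bound.
N_0 = 5
N_1 = 5
N_2 = 5
N_3 = 5
Explicitly: c, d, e, b, a.
So |H| = 5.
A ground atom is a predicate applied to a tuple of terms from H, so the count is the sum over predicates of |H|^arity:
  r: 5^3 = 125;  q: 5^2 = 25
Total ground atoms: 125 + 25 = 150.

150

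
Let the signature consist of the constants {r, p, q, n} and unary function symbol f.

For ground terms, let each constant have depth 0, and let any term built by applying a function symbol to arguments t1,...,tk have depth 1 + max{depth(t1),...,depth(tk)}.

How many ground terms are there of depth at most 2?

12

Let N_k count ground terms of depth at most k. Each non-constant term of depth ≤ k is some function symbol applied to depth-≤(k−1) arguments, giving N_k = 4 + N_{k-1}.
N_0 = 4
N_1 = 4 + 4 = 8
N_2 = 4 + 8 = 12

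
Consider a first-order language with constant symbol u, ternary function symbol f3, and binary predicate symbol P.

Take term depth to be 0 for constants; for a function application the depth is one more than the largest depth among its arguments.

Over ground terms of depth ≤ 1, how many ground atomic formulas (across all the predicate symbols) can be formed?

First count ground terms of depth ≤ 1.
Count level by level. With function symbols f3/3, the terms of depth ≤ k are the 1 constant together with each function applied to depth-≤(k−1) tuples, so N_k = 1 + N_{k-1}^3.
N_0 = 1
N_1 = 1 + 1^3 = 2
Explicitly: u, f3(u, u, u).
So |H| = 2.
For each predicate symbol, the number of ground atoms is |H| raised to its arity; summing:
  P: 2^2 = 4
Total ground atoms: 4.

4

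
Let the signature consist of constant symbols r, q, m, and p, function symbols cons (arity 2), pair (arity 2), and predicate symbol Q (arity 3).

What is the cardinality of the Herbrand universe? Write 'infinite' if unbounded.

The signature has at least one function symbol (cons, arity 2) and at least one constant (r).
Iterating cons gives infinitely many distinct ground terms: r, cons(r, r), cons(cons(r, r), cons(r, r)), ...
So the Herbrand universe is infinite.

infinite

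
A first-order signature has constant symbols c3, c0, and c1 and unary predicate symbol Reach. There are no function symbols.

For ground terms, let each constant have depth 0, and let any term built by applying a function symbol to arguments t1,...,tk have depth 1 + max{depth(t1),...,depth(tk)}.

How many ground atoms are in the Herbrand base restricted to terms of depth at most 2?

First count ground terms of depth ≤ 2.
With no function symbols every ground term is a constant, so there are exactly 3 ground terms at every depth bound.
N_0 = 3
N_1 = 3
N_2 = 3
So |H| = 3.
Each predicate of arity r yields |H|^r ground atoms (one per choice of an r-tuple from H):
  Reach: 3
Total ground atoms: 3.

3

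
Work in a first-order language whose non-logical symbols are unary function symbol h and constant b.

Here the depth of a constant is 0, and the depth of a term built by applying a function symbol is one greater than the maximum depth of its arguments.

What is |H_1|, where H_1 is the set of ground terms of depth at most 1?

Write N_k for the number of ground terms of depth ≤ k. A term of depth ≤ k is either a constant or a function symbol applied to arguments of depth ≤ k−1, so N_k = 1 + N_{k-1}.
N_0 = 1
N_1 = 1 + 1 = 2

2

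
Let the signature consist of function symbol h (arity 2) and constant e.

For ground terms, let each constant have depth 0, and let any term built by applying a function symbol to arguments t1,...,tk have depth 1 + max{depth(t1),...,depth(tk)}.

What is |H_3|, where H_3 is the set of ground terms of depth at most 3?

If N_k denotes the number of depth-≤k ground terms, the 1 constant gives N_0 = 1, and each function symbol of arity r contributes N_{k-1}^r new terms at level k: N_k = 1 + N_{k-1}^2.
N_0 = 1
N_1 = 1 + 1^2 = 2
N_2 = 1 + 2^2 = 5
N_3 = 1 + 5^2 = 26

26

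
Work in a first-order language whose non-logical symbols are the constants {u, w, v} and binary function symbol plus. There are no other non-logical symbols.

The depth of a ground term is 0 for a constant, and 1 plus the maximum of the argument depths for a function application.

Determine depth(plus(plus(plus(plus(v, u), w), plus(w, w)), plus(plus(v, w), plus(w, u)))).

depth(plus(v, u)) = 1 + max(0, 0) = 1
depth(plus(plus(v, u), w)) = 1 + max(1, 0) = 2
depth(plus(w, w)) = 1 + max(0, 0) = 1
depth(plus(plus(plus(v, u), w), plus(w, w))) = 1 + max(2, 1) = 3
depth(plus(v, w)) = 1 + max(0, 0) = 1
depth(plus(w, u)) = 1 + max(0, 0) = 1
depth(plus(plus(v, w), plus(w, u))) = 1 + max(1, 1) = 2
depth(plus(plus(plus(plus(v, u), w), plus(w, w)), plus(plus(v, w), plus(w, u)))) = 1 + max(3, 2) = 4

4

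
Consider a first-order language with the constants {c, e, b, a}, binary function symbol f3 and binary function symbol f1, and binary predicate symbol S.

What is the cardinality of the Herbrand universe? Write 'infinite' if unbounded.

infinite

The signature has at least one function symbol (f3, arity 2) and at least one constant (c).
Iterating f3 gives infinitely many distinct ground terms: c, f3(c, c), f3(f3(c, c), f3(c, c)), ...
So the Herbrand universe is infinite.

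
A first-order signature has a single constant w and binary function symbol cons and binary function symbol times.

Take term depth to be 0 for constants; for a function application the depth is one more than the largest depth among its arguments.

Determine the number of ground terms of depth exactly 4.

1044736

Write N_k for the number of ground terms of depth ≤ k. A term of depth ≤ k is either a constant or a function symbol applied to arguments of depth ≤ k−1, so N_k = 1 + N_{k-1}^2 + N_{k-1}^2.
N_0 = 1
N_1 = 1 + 1^2 + 1^2 = 3
N_2 = 1 + 3^2 + 3^2 = 19
N_3 = 1 + 19^2 + 19^2 = 723
N_4 = 1 + 723^2 + 723^2 = 1045459
Terms of depth exactly 4: N_4 − N_3 = 1045459 − 723 = 1044736.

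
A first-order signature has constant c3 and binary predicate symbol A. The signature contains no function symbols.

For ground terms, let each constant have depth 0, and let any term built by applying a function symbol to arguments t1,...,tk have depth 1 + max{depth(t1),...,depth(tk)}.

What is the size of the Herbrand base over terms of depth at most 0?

First count ground terms of depth ≤ 0.
With no function symbols every ground term is a constant, so there is exactly 1 ground term at every depth bound.
N_0 = 1
Explicitly: c3.
So |H| = 1.
A ground atom is a predicate applied to a tuple of terms from H, so the count is the sum over predicates of |H|^arity:
  A: 1^2 = 1
Total ground atoms: 1.

1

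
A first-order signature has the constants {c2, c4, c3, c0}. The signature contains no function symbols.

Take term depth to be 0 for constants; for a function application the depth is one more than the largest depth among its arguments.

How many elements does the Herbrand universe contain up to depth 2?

With no function symbols every ground term is a constant, so there are exactly 4 ground terms at every depth bound.
N_0 = 4
N_1 = 4
N_2 = 4
Explicitly: c2, c4, c3, c0.

4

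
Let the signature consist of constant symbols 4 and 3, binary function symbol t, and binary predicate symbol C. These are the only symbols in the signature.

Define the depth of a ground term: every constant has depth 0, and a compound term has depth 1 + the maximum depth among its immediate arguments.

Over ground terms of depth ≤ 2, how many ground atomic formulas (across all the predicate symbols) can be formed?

First count ground terms of depth ≤ 2.
Write N_k for the number of ground terms of depth ≤ k. A term of depth ≤ k is either a constant or a function symbol applied to arguments of depth ≤ k−1, so N_k = 2 + N_{k-1}^2.
N_0 = 2
N_1 = 2 + 2^2 = 6
N_2 = 2 + 6^2 = 38
So |H| = 38.
A ground atom is a predicate applied to a tuple of terms from H, so the count is the sum over predicates of |H|^arity:
  C: 38^2 = 1444
Total ground atoms: 1444.

1444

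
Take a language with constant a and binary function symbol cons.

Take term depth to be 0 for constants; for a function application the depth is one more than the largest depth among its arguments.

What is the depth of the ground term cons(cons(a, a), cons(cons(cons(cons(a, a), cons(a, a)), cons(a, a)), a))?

depth(cons(a, a)) = 1 + max(0, 0) = 1
depth(cons(cons(a, a), cons(a, a))) = 1 + max(1, 1) = 2
depth(cons(cons(cons(a, a), cons(a, a)), cons(a, a))) = 1 + max(2, 1) = 3
depth(cons(cons(cons(cons(a, a), cons(a, a)), cons(a, a)), a)) = 1 + max(3, 0) = 4
depth(cons(cons(a, a), cons(cons(cons(cons(a, a), cons(a, a)), cons(a, a)), a))) = 1 + max(1, 4) = 5

5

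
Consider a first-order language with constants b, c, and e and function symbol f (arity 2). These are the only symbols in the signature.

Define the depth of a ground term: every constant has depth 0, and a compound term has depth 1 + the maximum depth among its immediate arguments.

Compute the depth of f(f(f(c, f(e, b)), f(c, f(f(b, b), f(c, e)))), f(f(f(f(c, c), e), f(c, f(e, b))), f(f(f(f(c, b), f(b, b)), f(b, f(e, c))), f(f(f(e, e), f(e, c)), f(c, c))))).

6

depth(f(e, b)) = 1 + max(0, 0) = 1
depth(f(c, f(e, b))) = 1 + max(0, 1) = 2
depth(f(b, b)) = 1 + max(0, 0) = 1
depth(f(c, e)) = 1 + max(0, 0) = 1
depth(f(f(b, b), f(c, e))) = 1 + max(1, 1) = 2
depth(f(c, f(f(b, b), f(c, e)))) = 1 + max(0, 2) = 3
depth(f(f(c, f(e, b)), f(c, f(f(b, b), f(c, e))))) = 1 + max(2, 3) = 4
depth(f(c, c)) = 1 + max(0, 0) = 1
depth(f(f(c, c), e)) = 1 + max(1, 0) = 2
depth(f(f(f(c, c), e), f(c, f(e, b)))) = 1 + max(2, 2) = 3
depth(f(c, b)) = 1 + max(0, 0) = 1
depth(f(f(c, b), f(b, b))) = 1 + max(1, 1) = 2
depth(f(e, c)) = 1 + max(0, 0) = 1
depth(f(b, f(e, c))) = 1 + max(0, 1) = 2
depth(f(f(f(c, b), f(b, b)), f(b, f(e, c)))) = 1 + max(2, 2) = 3
depth(f(e, e)) = 1 + max(0, 0) = 1
depth(f(f(e, e), f(e, c))) = 1 + max(1, 1) = 2
depth(f(f(f(e, e), f(e, c)), f(c, c))) = 1 + max(2, 1) = 3
depth(f(f(f(f(c, b), f(b, b)), f(b, f(e, c))), f(f(f(e, e), f(e, c)), f(c, c)))) = 1 + max(3, 3) = 4
depth(f(f(f(f(c, c), e), f(c, f(e, b))), f(f(f(f(c, b), f(b, b)), f(b, f(e, c))), f(f(f(e, e), f(e, c)), f(c, c))))) = 1 + max(3, 4) = 5
depth(f(f(f(c, f(e, b)), f(c, f(f(b, b), f(c, e)))), f(f(f(f(c, c), e), f(c, f(e, b))), f(f(f(f(c, b), f(b, b)), f(b, f(e, c))), f(f(f(e, e), f(e, c)), f(c, c)))))) = 1 + max(4, 5) = 6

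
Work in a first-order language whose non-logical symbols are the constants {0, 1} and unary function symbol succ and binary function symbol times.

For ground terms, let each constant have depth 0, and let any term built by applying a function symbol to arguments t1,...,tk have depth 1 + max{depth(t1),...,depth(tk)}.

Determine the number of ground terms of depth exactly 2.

66

If N_k denotes the number of depth-≤k ground terms, the 2 constants give N_0 = 2, and each function symbol of arity r contributes N_{k-1}^r new terms at level k: N_k = 2 + N_{k-1} + N_{k-1}^2.
N_0 = 2
N_1 = 2 + 2 + 2^2 = 8
N_2 = 2 + 8 + 8^2 = 74
Terms of depth exactly 2: N_2 − N_1 = 74 − 8 = 66.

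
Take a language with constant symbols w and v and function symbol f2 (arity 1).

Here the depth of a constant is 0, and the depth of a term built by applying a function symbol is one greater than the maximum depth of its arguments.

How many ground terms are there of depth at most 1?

Let N_k count ground terms of depth at most k. Each non-constant term of depth ≤ k is some function symbol applied to depth-≤(k−1) arguments, giving N_k = 2 + N_{k-1}.
N_0 = 2
N_1 = 2 + 2 = 4

4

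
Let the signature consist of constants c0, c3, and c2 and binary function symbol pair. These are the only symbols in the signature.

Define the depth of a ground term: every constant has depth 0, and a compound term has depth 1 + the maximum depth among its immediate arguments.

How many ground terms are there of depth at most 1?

12

Write N_k for the number of ground terms of depth ≤ k. A term of depth ≤ k is either a constant or a function symbol applied to arguments of depth ≤ k−1, so N_k = 3 + N_{k-1}^2.
N_0 = 3
N_1 = 3 + 3^2 = 12
Explicitly: c0, c3, c2, pair(c0, c0), pair(c0, c3), pair(c0, c2), pair(c3, c0), pair(c3, c3), pair(c3, c2), pair(c2, c0), pair(c2, c3), pair(c2, c2).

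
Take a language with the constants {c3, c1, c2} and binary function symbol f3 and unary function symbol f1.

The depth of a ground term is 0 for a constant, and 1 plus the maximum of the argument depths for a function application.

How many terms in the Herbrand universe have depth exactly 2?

Let N_k count ground terms of depth at most k. Each non-constant term of depth ≤ k is some function symbol applied to depth-≤(k−1) arguments, giving N_k = 3 + N_{k-1}^2 + N_{k-1}.
N_0 = 3
N_1 = 3 + 3^2 + 3 = 15
N_2 = 3 + 15^2 + 15 = 243
Terms of depth exactly 2: N_2 − N_1 = 243 − 15 = 228.

228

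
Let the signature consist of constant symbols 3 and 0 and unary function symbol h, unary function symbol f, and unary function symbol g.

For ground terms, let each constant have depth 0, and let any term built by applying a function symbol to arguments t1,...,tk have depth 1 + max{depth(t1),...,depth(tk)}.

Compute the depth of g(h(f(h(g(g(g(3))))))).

depth(g(3)) = 1 + depth(3) = 1 + 0 = 1
depth(g(g(3))) = 1 + depth(g(3)) = 1 + 1 = 2
depth(g(g(g(3)))) = 1 + depth(g(g(3))) = 1 + 2 = 3
depth(h(g(g(g(3))))) = 1 + depth(g(g(g(3)))) = 1 + 3 = 4
depth(f(h(g(g(g(3)))))) = 1 + depth(h(g(g(g(3))))) = 1 + 4 = 5
depth(h(f(h(g(g(g(3))))))) = 1 + depth(f(h(g(g(g(3)))))) = 1 + 5 = 6
depth(g(h(f(h(g(g(g(3)))))))) = 1 + depth(h(f(h(g(g(g(3))))))) = 1 + 6 = 7

7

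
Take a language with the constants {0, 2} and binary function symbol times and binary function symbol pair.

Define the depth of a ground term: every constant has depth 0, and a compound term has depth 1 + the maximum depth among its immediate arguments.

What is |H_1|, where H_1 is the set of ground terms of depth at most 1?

Let N_k = |{terms of depth ≤ k}|. Then N_0 = 2 and N_k = 2 + N_{k-1}^2 + N_{k-1}^2 for k ≥ 1 (one summand per function symbol, arity giving the exponent).
N_0 = 2
N_1 = 2 + 2^2 + 2^2 = 10

10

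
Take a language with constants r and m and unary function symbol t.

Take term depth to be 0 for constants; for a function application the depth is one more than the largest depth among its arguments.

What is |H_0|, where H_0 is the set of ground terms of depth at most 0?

Let N_k count ground terms of depth at most k. Each non-constant term of depth ≤ k is some function symbol applied to depth-≤(k−1) arguments, giving N_k = 2 + N_{k-1}.
N_0 = 2
Explicitly: r, m.

2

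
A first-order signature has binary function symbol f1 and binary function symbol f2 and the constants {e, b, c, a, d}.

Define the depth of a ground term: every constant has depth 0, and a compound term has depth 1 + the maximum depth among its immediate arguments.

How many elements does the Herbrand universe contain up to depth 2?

6055

Let N_k = |{terms of depth ≤ k}|. Then N_0 = 5 and N_k = 5 + N_{k-1}^2 + N_{k-1}^2 for k ≥ 1 (one summand per function symbol, arity giving the exponent).
N_0 = 5
N_1 = 5 + 5^2 + 5^2 = 55
N_2 = 5 + 55^2 + 55^2 = 6055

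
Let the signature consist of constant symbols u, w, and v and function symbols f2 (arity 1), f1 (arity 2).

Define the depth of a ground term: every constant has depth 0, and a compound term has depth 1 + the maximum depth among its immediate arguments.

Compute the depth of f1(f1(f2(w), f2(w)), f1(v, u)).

3

depth(f2(w)) = 1 + depth(w) = 1 + 0 = 1
depth(f1(f2(w), f2(w))) = 1 + max(1, 1) = 2
depth(f1(v, u)) = 1 + max(0, 0) = 1
depth(f1(f1(f2(w), f2(w)), f1(v, u))) = 1 + max(2, 1) = 3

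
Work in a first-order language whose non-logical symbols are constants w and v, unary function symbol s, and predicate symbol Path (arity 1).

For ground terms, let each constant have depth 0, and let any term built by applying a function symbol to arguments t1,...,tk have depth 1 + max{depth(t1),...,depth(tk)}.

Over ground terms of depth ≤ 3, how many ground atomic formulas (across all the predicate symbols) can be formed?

First count ground terms of depth ≤ 3.
Let N_k count ground terms of depth at most k. Each non-constant term of depth ≤ k is some function symbol applied to depth-≤(k−1) arguments, giving N_k = 2 + N_{k-1}.
N_0 = 2
N_1 = 2 + 2 = 4
N_2 = 2 + 4 = 6
N_3 = 2 + 6 = 8
So |H| = 8.
For each predicate symbol, the number of ground atoms is |H| raised to its arity; summing:
  Path: 8
Total ground atoms: 8.

8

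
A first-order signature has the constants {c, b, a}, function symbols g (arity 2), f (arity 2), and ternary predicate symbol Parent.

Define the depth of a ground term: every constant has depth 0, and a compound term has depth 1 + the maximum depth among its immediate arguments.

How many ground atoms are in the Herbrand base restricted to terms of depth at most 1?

First count ground terms of depth ≤ 1.
Let N_k = |{terms of depth ≤ k}|. Then N_0 = 3 and N_k = 3 + N_{k-1}^2 + N_{k-1}^2 for k ≥ 1 (one summand per function symbol, arity giving the exponent).
N_0 = 3
N_1 = 3 + 3^2 + 3^2 = 21
So |H| = 21.
A ground atom is a predicate applied to a tuple of terms from H, so the count is the sum over predicates of |H|^arity:
  Parent: 21^3 = 9261
Total ground atoms: 9261.

9261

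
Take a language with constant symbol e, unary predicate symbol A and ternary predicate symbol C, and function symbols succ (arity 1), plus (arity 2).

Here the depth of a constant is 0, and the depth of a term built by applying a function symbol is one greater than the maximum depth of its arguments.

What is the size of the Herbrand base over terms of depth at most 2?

2210

First count ground terms of depth ≤ 2.
Write N_k for the number of ground terms of depth ≤ k. A term of depth ≤ k is either a constant or a function symbol applied to arguments of depth ≤ k−1, so N_k = 1 + N_{k-1} + N_{k-1}^2.
N_0 = 1
N_1 = 1 + 1 + 1^2 = 3
N_2 = 1 + 3 + 3^2 = 13
So |H| = 13.
Each predicate of arity r yields |H|^r ground atoms (one per choice of an r-tuple from H):
  A: 13;  C: 13^3 = 2197
Total ground atoms: 13 + 2197 = 2210.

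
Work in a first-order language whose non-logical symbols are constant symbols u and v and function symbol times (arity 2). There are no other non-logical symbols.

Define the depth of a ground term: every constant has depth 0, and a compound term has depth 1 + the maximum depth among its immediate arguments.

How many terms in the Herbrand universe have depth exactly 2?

32

Let N_k = |{terms of depth ≤ k}|. Then N_0 = 2 and N_k = 2 + N_{k-1}^2 for k ≥ 1 (one summand per function symbol, arity giving the exponent).
N_0 = 2
N_1 = 2 + 2^2 = 6
N_2 = 2 + 6^2 = 38
Terms of depth exactly 2: N_2 − N_1 = 38 − 6 = 32.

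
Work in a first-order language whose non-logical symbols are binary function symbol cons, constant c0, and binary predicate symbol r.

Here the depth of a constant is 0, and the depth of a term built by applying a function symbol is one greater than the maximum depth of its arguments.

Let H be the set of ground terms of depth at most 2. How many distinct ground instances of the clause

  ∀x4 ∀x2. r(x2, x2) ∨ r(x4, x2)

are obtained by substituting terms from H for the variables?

25

Ground terms of depth ≤ 2:
  Let N_k count ground terms of depth at most k. Each non-constant term of depth ≤ k is some function symbol applied to depth-≤(k−1) arguments, giving N_k = 1 + N_{k-1}^2.
  N_0 = 1
  N_1 = 1 + 1^2 = 2
  N_2 = 1 + 2^2 = 5
  Explicitly: c0, cons(c0, c0), cons(c0, cons(c0, c0)), cons(cons(c0, c0), c0), cons(cons(c0, c0), cons(c0, c0)).
So there are 5 ground terms available for substitution.
The clause has 2 distinct variables (x4, x2), each appearing in the body. In the free term algebra distinct substitutions yield syntactically distinct ground instances.
Number of ground instances = 5^2 = 25.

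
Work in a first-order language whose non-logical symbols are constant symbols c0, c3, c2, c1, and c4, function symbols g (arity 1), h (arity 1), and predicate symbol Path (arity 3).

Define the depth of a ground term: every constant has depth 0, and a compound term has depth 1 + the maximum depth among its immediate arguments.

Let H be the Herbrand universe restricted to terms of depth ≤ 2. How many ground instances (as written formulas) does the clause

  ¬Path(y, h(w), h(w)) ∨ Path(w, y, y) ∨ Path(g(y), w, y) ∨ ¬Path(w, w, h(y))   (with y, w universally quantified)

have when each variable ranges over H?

1225

Ground terms of depth ≤ 2:
  Count level by level. With function symbols g/1, h/1, the terms of depth ≤ k are the 5 constants together with each function applied to depth-≤(k−1) tuples, so N_k = 5 + N_{k-1} + N_{k-1}.
  N_0 = 5
  N_1 = 5 + 5 + 5 = 15
  N_2 = 5 + 15 + 15 = 35
So there are 35 ground terms available for substitution.
There are 2 variables to instantiate (y, w), each occurring in at least one literal, so different choices give different ground instances.
Number of ground instances = 35^2 = 1225.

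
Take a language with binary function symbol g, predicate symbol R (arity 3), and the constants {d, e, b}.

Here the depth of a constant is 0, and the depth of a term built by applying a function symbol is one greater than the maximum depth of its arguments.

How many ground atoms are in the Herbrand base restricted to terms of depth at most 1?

1728

First count ground terms of depth ≤ 1.
If N_k denotes the number of depth-≤k ground terms, the 3 constants give N_0 = 3, and each function symbol of arity r contributes N_{k-1}^r new terms at level k: N_k = 3 + N_{k-1}^2.
N_0 = 3
N_1 = 3 + 3^2 = 12
So |H| = 12.
For each predicate symbol, the number of ground atoms is |H| raised to its arity; summing:
  R: 12^3 = 1728
Total ground atoms: 1728.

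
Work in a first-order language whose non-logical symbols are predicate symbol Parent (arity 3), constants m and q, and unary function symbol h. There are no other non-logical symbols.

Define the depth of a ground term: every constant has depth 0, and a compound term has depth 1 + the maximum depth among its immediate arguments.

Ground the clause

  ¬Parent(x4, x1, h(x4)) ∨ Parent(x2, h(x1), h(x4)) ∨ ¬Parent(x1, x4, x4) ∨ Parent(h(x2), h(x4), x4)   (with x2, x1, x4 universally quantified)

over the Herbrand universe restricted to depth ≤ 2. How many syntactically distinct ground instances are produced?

Ground terms of depth ≤ 2:
  Let N_k count ground terms of depth at most k. Each non-constant term of depth ≤ k is some function symbol applied to depth-≤(k−1) arguments, giving N_k = 2 + N_{k-1}.
  N_0 = 2
  N_1 = 2 + 2 = 4
  N_2 = 2 + 4 = 6
  Explicitly: m, q, h(m), h(q), h(h(m)), h(h(q)).
So there are 6 ground terms available for substitution.
The body mentions every one of the 3 quantified variables; since ground terms form a free algebra, no two substitutions collapse to the same formula.
Number of ground instances = 6^3 = 216.

216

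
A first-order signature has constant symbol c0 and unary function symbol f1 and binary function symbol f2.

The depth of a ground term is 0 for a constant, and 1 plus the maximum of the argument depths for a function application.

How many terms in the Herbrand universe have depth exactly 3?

170

Let N_k = |{terms of depth ≤ k}|. Then N_0 = 1 and N_k = 1 + N_{k-1} + N_{k-1}^2 for k ≥ 1 (one summand per function symbol, arity giving the exponent).
N_0 = 1
N_1 = 1 + 1 + 1^2 = 3
N_2 = 1 + 3 + 3^2 = 13
N_3 = 1 + 13 + 13^2 = 183
Terms of depth exactly 3: N_3 − N_2 = 183 − 13 = 170.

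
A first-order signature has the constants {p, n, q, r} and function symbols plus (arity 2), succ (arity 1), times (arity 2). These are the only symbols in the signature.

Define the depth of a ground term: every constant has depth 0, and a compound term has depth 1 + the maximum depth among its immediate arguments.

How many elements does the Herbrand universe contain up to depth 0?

Write N_k for the number of ground terms of depth ≤ k. A term of depth ≤ k is either a constant or a function symbol applied to arguments of depth ≤ k−1, so N_k = 4 + N_{k-1}^2 + N_{k-1} + N_{k-1}^2.
N_0 = 4
Explicitly: p, n, q, r.

4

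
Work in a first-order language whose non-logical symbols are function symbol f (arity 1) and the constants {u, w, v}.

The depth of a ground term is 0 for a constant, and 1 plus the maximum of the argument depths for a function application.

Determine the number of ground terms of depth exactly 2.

3

Let N_k = |{terms of depth ≤ k}|. Then N_0 = 3 and N_k = 3 + N_{k-1} for k ≥ 1 (one summand per function symbol, arity giving the exponent).
N_0 = 3
N_1 = 3 + 3 = 6
N_2 = 3 + 6 = 9
Terms of depth exactly 2: N_2 − N_1 = 9 − 6 = 3.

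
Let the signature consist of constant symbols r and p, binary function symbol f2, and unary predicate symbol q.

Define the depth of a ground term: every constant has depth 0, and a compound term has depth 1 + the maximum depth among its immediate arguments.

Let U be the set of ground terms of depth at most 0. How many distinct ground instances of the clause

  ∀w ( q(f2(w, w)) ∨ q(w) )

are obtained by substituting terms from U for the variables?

Ground terms of depth ≤ 0:
  Let N_k = |{terms of depth ≤ k}|. Then N_0 = 2 and N_k = 2 + N_{k-1}^2 for k ≥ 1 (one summand per function symbol, arity giving the exponent).
  N_0 = 2
So there are 2 ground terms available for substitution.
The clause has 1 distinct variable (w), which appears in the body. In the free term algebra distinct substitutions yield syntactically distinct ground instances.
Number of ground instances = 2.

2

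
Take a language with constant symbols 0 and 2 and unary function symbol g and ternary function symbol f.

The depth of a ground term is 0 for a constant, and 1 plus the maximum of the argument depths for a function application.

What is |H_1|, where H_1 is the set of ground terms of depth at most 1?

12

Write N_k for the number of ground terms of depth ≤ k. A term of depth ≤ k is either a constant or a function symbol applied to arguments of depth ≤ k−1, so N_k = 2 + N_{k-1} + N_{k-1}^3.
N_0 = 2
N_1 = 2 + 2 + 2^3 = 12
Explicitly: 0, 2, g(0), g(2), f(0, 0, 0), f(0, 0, 2), f(0, 2, 0), f(0, 2, 2), f(2, 0, 0), f(2, 0, 2), f(2, 2, 0), f(2, 2, 2).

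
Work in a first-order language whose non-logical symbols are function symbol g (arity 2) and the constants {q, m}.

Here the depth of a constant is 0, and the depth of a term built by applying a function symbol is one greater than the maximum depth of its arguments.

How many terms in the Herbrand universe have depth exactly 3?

Let N_k = |{terms of depth ≤ k}|. Then N_0 = 2 and N_k = 2 + N_{k-1}^2 for k ≥ 1 (one summand per function symbol, arity giving the exponent).
N_0 = 2
N_1 = 2 + 2^2 = 6
N_2 = 2 + 6^2 = 38
N_3 = 2 + 38^2 = 1446
Terms of depth exactly 3: N_3 − N_2 = 1446 − 38 = 1408.

1408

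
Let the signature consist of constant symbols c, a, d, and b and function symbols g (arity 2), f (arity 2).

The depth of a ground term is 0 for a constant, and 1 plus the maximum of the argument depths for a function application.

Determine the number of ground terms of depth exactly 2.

2560

Let N_k = |{terms of depth ≤ k}|. Then N_0 = 4 and N_k = 4 + N_{k-1}^2 + N_{k-1}^2 for k ≥ 1 (one summand per function symbol, arity giving the exponent).
N_0 = 4
N_1 = 4 + 4^2 + 4^2 = 36
N_2 = 4 + 36^2 + 36^2 = 2596
Terms of depth exactly 2: N_2 − N_1 = 2596 − 36 = 2560.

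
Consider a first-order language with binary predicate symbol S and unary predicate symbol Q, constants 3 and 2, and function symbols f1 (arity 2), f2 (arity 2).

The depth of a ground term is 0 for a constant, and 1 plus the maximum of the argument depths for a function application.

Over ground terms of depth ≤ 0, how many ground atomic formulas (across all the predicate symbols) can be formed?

First count ground terms of depth ≤ 0.
Let N_k = |{terms of depth ≤ k}|. Then N_0 = 2 and N_k = 2 + N_{k-1}^2 + N_{k-1}^2 for k ≥ 1 (one summand per function symbol, arity giving the exponent).
N_0 = 2
So |H| = 2.
For each predicate symbol, the number of ground atoms is |H| raised to its arity; summing:
  S: 2^2 = 4;  Q: 2
Total ground atoms: 4 + 2 = 6.

6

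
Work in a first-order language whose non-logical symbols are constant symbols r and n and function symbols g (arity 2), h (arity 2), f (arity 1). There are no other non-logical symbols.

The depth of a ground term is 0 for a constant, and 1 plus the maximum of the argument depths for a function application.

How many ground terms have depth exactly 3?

182410

If N_k denotes the number of depth-≤k ground terms, the 2 constants give N_0 = 2, and each function symbol of arity r contributes N_{k-1}^r new terms at level k: N_k = 2 + N_{k-1}^2 + N_{k-1}^2 + N_{k-1}.
N_0 = 2
N_1 = 2 + 2^2 + 2^2 + 2 = 12
N_2 = 2 + 12^2 + 12^2 + 12 = 302
N_3 = 2 + 302^2 + 302^2 + 302 = 182712
Terms of depth exactly 3: N_3 − N_2 = 182712 − 302 = 182410.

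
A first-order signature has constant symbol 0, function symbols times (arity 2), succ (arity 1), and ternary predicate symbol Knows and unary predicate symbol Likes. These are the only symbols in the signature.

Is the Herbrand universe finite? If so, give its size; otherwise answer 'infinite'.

infinite

The signature has at least one function symbol (times, arity 2) and at least one constant (0).
Iterating times gives infinitely many distinct ground terms: 0, times(0, 0), times(times(0, 0), times(0, 0)), ...
So the Herbrand universe is infinite.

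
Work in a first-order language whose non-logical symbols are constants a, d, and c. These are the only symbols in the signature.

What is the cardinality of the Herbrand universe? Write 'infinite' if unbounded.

3

There are no function symbols, so every ground term is one of the 3 constants.
The Herbrand universe is {a, d, c}, which is finite with 3 elements.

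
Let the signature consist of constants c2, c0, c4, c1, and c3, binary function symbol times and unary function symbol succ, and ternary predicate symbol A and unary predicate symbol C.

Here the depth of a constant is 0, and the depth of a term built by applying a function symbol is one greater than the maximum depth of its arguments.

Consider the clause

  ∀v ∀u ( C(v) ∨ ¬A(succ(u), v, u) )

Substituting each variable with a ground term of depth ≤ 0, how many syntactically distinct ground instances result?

Ground terms of depth ≤ 0:
  Let N_k count ground terms of depth at most k. Each non-constant term of depth ≤ k is some function symbol applied to depth-≤(k−1) arguments, giving N_k = 5 + N_{k-1}^2 + N_{k-1}.
  N_0 = 5
So there are 5 ground terms available for substitution.
There are 2 variables to instantiate (v, u), each occurring in at least one literal, so different choices give different ground instances.
Number of ground instances = 5^2 = 25.

25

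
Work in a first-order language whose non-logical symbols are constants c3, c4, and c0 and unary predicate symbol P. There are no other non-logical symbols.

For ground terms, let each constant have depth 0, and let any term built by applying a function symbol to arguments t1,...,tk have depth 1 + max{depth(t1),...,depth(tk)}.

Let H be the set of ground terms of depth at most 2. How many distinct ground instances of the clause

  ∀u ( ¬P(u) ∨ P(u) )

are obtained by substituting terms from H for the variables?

3

Ground terms of depth ≤ 2:
  With no function symbols every ground term is a constant, so there are exactly 3 ground terms at every depth bound.
  N_0 = 3
  N_1 = 3
  N_2 = 3
  Explicitly: c3, c4, c0.
So there are 3 ground terms available for substitution.
The variable u ranges independently over the available ground terms, and distinct assignments produce distinct instances.
Number of ground instances = 3.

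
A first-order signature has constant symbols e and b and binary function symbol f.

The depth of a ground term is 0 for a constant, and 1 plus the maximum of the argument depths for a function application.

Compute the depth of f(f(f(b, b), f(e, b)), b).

3

depth(f(b, b)) = 1 + max(0, 0) = 1
depth(f(e, b)) = 1 + max(0, 0) = 1
depth(f(f(b, b), f(e, b))) = 1 + max(1, 1) = 2
depth(f(f(f(b, b), f(e, b)), b)) = 1 + max(2, 0) = 3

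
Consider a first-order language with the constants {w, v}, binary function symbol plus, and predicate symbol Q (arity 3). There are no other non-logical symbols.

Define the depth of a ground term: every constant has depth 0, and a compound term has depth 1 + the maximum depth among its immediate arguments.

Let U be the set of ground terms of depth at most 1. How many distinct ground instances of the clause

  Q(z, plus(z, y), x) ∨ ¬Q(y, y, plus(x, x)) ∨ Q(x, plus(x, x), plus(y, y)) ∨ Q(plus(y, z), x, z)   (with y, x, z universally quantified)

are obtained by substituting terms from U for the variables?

Ground terms of depth ≤ 1:
  Count level by level. With function symbols plus/2, the terms of depth ≤ k are the 2 constants together with each function applied to depth-≤(k−1) tuples, so N_k = 2 + N_{k-1}^2.
  N_0 = 2
  N_1 = 2 + 2^2 = 6
So there are 6 ground terms available for substitution.
The body mentions every one of the 3 quantified variables; since ground terms form a free algebra, no two substitutions collapse to the same formula.
Number of ground instances = 6^3 = 216.

216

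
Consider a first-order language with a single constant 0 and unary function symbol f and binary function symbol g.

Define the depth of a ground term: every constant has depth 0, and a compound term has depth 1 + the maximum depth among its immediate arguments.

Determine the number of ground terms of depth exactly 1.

Let N_k count ground terms of depth at most k. Each non-constant term of depth ≤ k is some function symbol applied to depth-≤(k−1) arguments, giving N_k = 1 + N_{k-1} + N_{k-1}^2.
N_0 = 1
N_1 = 1 + 1 + 1^2 = 3
Terms of depth exactly 1: N_1 − N_0 = 3 − 1 = 2.

2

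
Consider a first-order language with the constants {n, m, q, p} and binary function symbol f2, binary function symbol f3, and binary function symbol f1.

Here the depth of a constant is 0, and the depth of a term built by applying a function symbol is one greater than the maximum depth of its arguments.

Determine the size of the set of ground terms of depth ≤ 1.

52

Let N_k = |{terms of depth ≤ k}|. Then N_0 = 4 and N_k = 4 + N_{k-1}^2 + N_{k-1}^2 + N_{k-1}^2 for k ≥ 1 (one summand per function symbol, arity giving the exponent).
N_0 = 4
N_1 = 4 + 4^2 + 4^2 + 4^2 = 52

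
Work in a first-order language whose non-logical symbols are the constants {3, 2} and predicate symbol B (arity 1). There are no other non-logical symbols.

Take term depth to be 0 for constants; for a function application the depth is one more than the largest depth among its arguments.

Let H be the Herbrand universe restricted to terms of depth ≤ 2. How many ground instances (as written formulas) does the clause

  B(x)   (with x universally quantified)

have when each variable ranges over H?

Ground terms of depth ≤ 2:
  With no function symbols every ground term is a constant, so there are exactly 2 ground terms at every depth bound.
  N_0 = 2
  N_1 = 2
  N_2 = 2
  Explicitly: 3, 2.
So there are 2 ground terms available for substitution.
The variable x ranges independently over the available ground terms, and distinct assignments produce distinct instances.
Number of ground instances = 2.

2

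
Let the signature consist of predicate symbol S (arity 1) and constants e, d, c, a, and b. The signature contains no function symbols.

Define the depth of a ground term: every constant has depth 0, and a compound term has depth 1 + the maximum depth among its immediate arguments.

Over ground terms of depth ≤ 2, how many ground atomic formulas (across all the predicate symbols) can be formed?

First count ground terms of depth ≤ 2.
With no function symbols every ground term is a constant, so there are exactly 5 ground terms at every depth bound.
N_0 = 5
N_1 = 5
N_2 = 5
Explicitly: e, d, c, a, b.
So |H| = 5.
For each predicate symbol, the number of ground atoms is |H| raised to its arity; summing:
  S: 5
Total ground atoms: 5.

5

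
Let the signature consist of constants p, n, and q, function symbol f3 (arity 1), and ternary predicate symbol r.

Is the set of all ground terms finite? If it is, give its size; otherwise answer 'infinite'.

infinite

The signature has at least one function symbol (f3, arity 1) and at least one constant (p).
Iterating f3 gives infinitely many distinct ground terms: p, f3(p), f3(f3(p)), ...
So the Herbrand universe is infinite.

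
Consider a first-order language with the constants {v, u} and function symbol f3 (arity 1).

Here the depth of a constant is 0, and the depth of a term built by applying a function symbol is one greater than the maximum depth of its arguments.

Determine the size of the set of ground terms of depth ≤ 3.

Let N_k = |{terms of depth ≤ k}|. Then N_0 = 2 and N_k = 2 + N_{k-1} for k ≥ 1 (one summand per function symbol, arity giving the exponent).
N_0 = 2
N_1 = 2 + 2 = 4
N_2 = 2 + 4 = 6
N_3 = 2 + 6 = 8
Explicitly: v, u, f3(v), f3(u), f3(f3(v)), f3(f3(u)), f3(f3(f3(v))), f3(f3(f3(u))).

8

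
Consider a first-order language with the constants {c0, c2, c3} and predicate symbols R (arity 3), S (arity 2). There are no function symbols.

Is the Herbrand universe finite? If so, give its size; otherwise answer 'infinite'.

3

There are no function symbols, so every ground term is one of the 3 constants.
The Herbrand universe is {c0, c2, c3}, which is finite with 3 elements.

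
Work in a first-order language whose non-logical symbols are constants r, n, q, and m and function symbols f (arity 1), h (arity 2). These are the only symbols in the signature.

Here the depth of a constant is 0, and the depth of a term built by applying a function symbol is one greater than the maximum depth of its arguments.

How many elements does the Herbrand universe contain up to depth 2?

Count level by level. With function symbols f/1, h/2, the terms of depth ≤ k are the 4 constants together with each function applied to depth-≤(k−1) tuples, so N_k = 4 + N_{k-1} + N_{k-1}^2.
N_0 = 4
N_1 = 4 + 4 + 4^2 = 24
N_2 = 4 + 24 + 24^2 = 604

604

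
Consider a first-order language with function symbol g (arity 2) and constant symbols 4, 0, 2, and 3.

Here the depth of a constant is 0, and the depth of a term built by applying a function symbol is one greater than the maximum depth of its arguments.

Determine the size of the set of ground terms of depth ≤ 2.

Write N_k for the number of ground terms of depth ≤ k. A term of depth ≤ k is either a constant or a function symbol applied to arguments of depth ≤ k−1, so N_k = 4 + N_{k-1}^2.
N_0 = 4
N_1 = 4 + 4^2 = 20
N_2 = 4 + 20^2 = 404

404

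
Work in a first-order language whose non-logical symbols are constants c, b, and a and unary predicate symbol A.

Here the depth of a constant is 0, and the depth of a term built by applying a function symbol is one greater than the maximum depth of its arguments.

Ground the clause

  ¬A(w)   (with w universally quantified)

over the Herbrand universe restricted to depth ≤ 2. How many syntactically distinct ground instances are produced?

Ground terms of depth ≤ 2:
  With no function symbols every ground term is a constant, so there are exactly 3 ground terms at every depth bound.
  N_0 = 3
  N_1 = 3
  N_2 = 3
  Explicitly: c, b, a.
So there are 3 ground terms available for substitution.
The clause has 1 distinct variable (w), which appears in the body. In the free term algebra distinct substitutions yield syntactically distinct ground instances.
Number of ground instances = 3.

3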